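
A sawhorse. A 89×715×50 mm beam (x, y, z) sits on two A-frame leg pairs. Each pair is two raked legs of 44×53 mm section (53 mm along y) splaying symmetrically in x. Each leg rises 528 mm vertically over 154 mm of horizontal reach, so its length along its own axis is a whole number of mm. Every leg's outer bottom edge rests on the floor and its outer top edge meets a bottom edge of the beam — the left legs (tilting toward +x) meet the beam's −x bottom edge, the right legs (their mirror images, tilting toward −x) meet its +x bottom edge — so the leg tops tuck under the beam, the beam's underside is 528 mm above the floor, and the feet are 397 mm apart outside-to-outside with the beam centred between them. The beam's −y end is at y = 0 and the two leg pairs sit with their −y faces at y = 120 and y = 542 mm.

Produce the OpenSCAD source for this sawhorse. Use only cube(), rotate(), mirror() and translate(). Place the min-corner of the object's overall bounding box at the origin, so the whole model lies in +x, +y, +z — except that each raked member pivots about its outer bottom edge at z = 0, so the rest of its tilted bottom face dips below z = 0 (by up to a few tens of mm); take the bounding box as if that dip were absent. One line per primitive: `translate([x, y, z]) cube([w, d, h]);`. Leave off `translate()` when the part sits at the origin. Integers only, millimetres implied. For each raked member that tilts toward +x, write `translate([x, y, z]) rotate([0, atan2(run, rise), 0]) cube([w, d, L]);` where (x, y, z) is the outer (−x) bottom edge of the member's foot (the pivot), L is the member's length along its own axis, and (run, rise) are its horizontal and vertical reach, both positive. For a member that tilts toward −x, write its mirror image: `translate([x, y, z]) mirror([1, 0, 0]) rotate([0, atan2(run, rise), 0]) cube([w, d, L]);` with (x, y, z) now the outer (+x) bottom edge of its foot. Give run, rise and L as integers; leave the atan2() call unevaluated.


translate([154, 0, 528]) cube([89, 715, 50]);
translate([0, 120, 0]) rotate([0, atan2(154, 528), 0]) cube([44, 53, 550]);
translate([397, 120, 0]) mirror([1, 0, 0]) rotate([0, atan2(154, 528), 0]) cube([44, 53, 550]);
translate([0, 542, 0]) rotate([0, atan2(154, 528), 0]) cube([44, 53, 550]);
translate([397, 542, 0]) mirror([1, 0, 0]) rotate([0, atan2(154, 528), 0]) cube([44, 53, 550]);


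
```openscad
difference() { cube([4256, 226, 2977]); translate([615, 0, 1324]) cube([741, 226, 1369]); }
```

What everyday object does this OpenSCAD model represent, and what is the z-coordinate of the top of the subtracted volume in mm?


A wall with a window opening. The window head height is 2693 mm.

A wall with a rectangular opening subtracted — a window. Sill at z = 1324, opening 1369 mm tall, so the head is at 1324 + 1369 = 2693 mm.


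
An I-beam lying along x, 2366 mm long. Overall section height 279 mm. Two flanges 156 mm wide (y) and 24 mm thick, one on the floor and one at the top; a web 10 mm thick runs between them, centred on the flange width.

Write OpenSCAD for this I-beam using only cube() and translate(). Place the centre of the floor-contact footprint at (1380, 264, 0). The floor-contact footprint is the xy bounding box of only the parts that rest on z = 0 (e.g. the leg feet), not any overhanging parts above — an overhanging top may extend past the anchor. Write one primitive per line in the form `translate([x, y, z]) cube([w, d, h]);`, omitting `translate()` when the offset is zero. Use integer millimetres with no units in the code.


translate([197, 186, 0]) cube([2366, 156, 24]);
translate([197, 259, 24]) cube([2366, 10, 231]);
translate([197, 186, 255]) cube([2366, 156, 24]);


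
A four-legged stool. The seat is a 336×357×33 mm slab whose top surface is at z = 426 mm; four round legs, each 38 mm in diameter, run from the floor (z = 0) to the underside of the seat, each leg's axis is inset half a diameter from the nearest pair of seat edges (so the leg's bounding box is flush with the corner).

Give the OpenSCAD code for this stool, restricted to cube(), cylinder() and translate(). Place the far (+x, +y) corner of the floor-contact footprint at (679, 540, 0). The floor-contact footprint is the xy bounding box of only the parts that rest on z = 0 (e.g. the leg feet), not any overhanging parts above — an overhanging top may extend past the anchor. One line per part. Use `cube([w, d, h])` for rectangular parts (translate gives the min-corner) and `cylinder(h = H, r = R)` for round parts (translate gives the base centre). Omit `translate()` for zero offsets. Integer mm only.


// leg_h = 426 - 33 = 393
translate([343, 183, 393]) cube([336, 357, 33]);
translate([362, 202, 0]) cylinder(h = 393, r = 19);
translate([660, 202, 0]) cylinder(h = 393, r = 19);
translate([362, 521, 0]) cylinder(h = 393, r = 19);
translate([660, 521, 0]) cylinder(h = 393, r = 19);


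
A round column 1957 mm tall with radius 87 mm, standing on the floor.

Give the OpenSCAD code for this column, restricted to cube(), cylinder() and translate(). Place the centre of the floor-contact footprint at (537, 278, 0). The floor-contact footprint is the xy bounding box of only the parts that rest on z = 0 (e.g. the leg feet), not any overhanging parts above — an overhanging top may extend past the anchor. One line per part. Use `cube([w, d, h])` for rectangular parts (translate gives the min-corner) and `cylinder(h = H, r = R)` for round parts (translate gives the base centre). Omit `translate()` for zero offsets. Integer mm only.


translate([537, 278, 0]) cylinder(h = 1957, r = 87);


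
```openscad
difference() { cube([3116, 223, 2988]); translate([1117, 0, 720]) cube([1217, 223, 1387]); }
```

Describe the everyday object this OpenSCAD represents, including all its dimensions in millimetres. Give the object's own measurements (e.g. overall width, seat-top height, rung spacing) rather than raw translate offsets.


A wall 3116 mm long (x), 223 mm thick (y), 2988 mm tall, with a rectangular window opening cut through it. The opening is 1217 mm wide and 1387 mm tall; its sill is at z = 720 mm and its near (−x) edge is 1117 mm from the wall's −x end. The opening passes through the full wall thickness.


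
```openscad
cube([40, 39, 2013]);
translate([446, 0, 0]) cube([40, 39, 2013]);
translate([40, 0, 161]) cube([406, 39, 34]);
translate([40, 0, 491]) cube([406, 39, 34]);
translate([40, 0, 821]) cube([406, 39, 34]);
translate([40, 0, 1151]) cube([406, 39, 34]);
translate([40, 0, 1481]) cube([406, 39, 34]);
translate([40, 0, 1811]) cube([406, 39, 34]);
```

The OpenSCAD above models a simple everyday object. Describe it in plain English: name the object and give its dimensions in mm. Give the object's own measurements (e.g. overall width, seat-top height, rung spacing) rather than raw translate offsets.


A straight ladder. Two 40×39 mm vertical rails, 2013 mm tall, stand 486 mm apart (outside-to-outside) with their front faces coplanar on the −y side. 6 rungs, each 39 mm deep and 34 mm tall, span between the inner faces of the rails, front faces flush with the rails. The lowest rung's underside is at z = 161 mm and rungs are spaced 330 mm apart (underside to underside).


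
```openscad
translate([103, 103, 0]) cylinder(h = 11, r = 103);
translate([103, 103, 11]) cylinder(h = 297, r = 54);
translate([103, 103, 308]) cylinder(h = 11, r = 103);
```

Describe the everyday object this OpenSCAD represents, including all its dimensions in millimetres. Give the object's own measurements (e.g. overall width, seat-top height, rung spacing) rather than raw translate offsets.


A spool: two coaxial disc flanges of radius 103 mm and thickness 11 mm, joined by a core cylinder of radius 54 mm and height 297 mm. The lower flange rests on z = 0 and the three cylinders share a vertical axis.


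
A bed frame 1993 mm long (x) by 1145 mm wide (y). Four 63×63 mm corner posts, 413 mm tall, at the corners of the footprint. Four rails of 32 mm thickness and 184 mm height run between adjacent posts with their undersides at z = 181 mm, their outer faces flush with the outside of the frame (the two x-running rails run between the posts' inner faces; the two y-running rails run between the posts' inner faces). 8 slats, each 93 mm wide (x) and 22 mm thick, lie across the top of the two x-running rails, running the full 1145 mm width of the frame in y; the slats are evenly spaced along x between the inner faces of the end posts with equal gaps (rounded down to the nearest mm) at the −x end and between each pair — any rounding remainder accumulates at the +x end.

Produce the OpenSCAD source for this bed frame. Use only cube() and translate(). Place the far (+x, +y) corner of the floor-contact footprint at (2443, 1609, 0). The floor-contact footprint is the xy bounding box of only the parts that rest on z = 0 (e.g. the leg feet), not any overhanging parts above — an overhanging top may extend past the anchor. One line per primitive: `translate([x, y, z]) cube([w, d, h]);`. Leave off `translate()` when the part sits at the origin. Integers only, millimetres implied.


translate([450, 464, 0]) cube([63, 63, 413]);
translate([450, 1546, 0]) cube([63, 63, 413]);
translate([2380, 464, 0]) cube([63, 63, 413]);
translate([2380, 1546, 0]) cube([63, 63, 413]);
translate([513, 464, 181]) cube([1867, 32, 184]);
translate([513, 1577, 181]) cube([1867, 32, 184]);
translate([450, 527, 181]) cube([32, 1019, 184]);
translate([2411, 527, 181]) cube([32, 1019, 184]);
translate([637, 464, 365]) cube([93, 1145, 22]);
translate([854, 464, 365]) cube([93, 1145, 22]);
translate([1071, 464, 365]) cube([93, 1145, 22]);
translate([1288, 464, 365]) cube([93, 1145, 22]);
translate([1505, 464, 365]) cube([93, 1145, 22]);
translate([1722, 464, 365]) cube([93, 1145, 22]);
translate([1939, 464, 365]) cube([93, 1145, 22]);
translate([2156, 464, 365]) cube([93, 1145, 22]);


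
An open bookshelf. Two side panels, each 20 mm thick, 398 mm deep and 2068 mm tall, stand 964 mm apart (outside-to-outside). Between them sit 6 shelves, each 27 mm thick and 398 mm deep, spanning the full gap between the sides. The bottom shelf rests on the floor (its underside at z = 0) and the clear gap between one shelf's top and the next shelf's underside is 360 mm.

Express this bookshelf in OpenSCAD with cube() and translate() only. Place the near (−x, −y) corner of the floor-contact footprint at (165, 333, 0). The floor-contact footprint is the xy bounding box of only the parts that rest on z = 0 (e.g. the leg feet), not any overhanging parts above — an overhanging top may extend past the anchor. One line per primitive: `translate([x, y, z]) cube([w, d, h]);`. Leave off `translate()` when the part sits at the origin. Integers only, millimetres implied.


translate([165, 333, 0]) cube([20, 398, 2068]);
translate([1109, 333, 0]) cube([20, 398, 2068]);
translate([185, 333, 0]) cube([924, 398, 27]);
translate([185, 333, 387]) cube([924, 398, 27]);
translate([185, 333, 774]) cube([924, 398, 27]);
translate([185, 333, 1161]) cube([924, 398, 27]);
translate([185, 333, 1548]) cube([924, 398, 27]);
translate([185, 333, 1935]) cube([924, 398, 27]);


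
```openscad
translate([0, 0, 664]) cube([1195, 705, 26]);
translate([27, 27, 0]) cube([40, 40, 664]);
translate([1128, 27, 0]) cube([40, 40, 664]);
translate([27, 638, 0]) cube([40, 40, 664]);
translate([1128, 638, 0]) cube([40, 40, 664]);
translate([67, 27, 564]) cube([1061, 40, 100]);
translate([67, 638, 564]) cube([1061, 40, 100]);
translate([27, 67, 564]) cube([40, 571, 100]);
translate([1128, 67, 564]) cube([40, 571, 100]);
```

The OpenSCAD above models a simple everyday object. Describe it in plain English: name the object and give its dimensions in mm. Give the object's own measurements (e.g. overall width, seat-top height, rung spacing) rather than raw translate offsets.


A table: top 1195 mm (x) × 705 mm (y), 26 mm thick, upper face at z = 690 mm, on four 40×40 mm square legs, each inset 27 mm from the nearest pair of top edges from z = 0 to the bottom of the top. Four apron rails, 40 mm thick and 100 mm tall, run between adjacent legs with their top edges flush with the underside of the top and their outer faces flush with the legs' outer faces.


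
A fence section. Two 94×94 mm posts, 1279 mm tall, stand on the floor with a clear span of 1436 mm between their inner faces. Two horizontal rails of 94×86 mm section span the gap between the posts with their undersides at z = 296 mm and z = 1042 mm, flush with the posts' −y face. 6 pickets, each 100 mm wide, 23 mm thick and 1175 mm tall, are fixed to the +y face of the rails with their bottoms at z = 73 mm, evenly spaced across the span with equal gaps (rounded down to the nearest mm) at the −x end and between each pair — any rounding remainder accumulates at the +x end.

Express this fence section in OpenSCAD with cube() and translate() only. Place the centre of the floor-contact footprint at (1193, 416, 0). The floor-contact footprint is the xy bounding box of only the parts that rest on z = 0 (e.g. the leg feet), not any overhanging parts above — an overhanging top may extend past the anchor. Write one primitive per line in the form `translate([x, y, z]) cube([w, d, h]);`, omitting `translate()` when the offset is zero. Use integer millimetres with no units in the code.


translate([381, 369, 0]) cube([94, 94, 1279]);
translate([1911, 369, 0]) cube([94, 94, 1279]);
translate([475, 369, 296]) cube([1436, 94, 86]);
translate([475, 369, 1042]) cube([1436, 94, 86]);
translate([594, 463, 73]) cube([100, 23, 1175]);
translate([813, 463, 73]) cube([100, 23, 1175]);
translate([1032, 463, 73]) cube([100, 23, 1175]);
translate([1251, 463, 73]) cube([100, 23, 1175]);
translate([1470, 463, 73]) cube([100, 23, 1175]);
translate([1689, 463, 73]) cube([100, 23, 1175]);


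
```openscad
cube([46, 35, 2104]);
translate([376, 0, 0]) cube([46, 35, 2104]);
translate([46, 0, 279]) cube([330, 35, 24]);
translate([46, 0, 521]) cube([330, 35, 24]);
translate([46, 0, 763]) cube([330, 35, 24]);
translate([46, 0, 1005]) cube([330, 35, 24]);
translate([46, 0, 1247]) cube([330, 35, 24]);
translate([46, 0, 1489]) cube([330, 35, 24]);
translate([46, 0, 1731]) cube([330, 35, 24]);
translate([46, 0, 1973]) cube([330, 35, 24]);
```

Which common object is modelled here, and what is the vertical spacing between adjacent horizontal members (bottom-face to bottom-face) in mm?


A ladder. The rung spacing is 242 mm.

Two tall 46×35 posts with 8 short bars between them — a ladder. Adjacent rungs sit at z = 279 and z = 521, so the spacing is 521 − 279 = 242 mm.


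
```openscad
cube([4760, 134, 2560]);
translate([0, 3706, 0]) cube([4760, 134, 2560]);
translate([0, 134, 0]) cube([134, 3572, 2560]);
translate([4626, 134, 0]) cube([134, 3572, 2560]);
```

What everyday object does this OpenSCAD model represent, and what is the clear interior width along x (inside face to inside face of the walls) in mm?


A house (or room) frame. The interior width is 4492 mm.

Four 2560 mm walls enclosing a rectangle with no floor or roof — a room or house frame. Outside width is 4760 mm and wall thickness is 134 mm, so the interior width is 4760 − 2 × 134 = 4492 mm.


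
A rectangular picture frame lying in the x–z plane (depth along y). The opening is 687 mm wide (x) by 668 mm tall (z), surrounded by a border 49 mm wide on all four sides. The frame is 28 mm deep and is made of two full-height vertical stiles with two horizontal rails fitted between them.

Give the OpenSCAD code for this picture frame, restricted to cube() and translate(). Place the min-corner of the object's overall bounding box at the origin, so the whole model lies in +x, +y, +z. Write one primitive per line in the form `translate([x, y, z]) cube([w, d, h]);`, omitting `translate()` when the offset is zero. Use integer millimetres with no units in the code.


cube([49, 28, 766]);
translate([736, 0, 0]) cube([49, 28, 766]);
translate([49, 0, 0]) cube([687, 28, 49]);
translate([49, 0, 717]) cube([687, 28, 49]);


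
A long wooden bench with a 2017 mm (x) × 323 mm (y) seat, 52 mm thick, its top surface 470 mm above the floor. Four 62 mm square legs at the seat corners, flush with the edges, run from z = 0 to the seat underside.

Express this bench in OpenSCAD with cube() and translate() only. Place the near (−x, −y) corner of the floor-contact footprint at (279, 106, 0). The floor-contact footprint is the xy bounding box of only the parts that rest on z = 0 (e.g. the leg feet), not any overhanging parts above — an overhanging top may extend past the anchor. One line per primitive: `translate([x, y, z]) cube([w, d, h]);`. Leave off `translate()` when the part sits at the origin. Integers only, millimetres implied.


translate([279, 106, 418]) cube([2017, 323, 52]);
translate([279, 106, 0]) cube([62, 62, 418]);
translate([279, 367, 0]) cube([62, 62, 418]);
translate([2234, 106, 0]) cube([62, 62, 418]);
translate([2234, 367, 0]) cube([62, 62, 418]);


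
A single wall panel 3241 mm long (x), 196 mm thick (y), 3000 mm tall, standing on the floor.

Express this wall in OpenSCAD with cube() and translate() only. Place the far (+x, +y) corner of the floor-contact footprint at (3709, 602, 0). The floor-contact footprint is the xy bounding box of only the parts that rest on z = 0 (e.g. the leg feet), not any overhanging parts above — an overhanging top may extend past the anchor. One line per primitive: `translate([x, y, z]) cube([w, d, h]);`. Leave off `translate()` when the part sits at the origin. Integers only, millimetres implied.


translate([468, 406, 0]) cube([3241, 196, 3000]);


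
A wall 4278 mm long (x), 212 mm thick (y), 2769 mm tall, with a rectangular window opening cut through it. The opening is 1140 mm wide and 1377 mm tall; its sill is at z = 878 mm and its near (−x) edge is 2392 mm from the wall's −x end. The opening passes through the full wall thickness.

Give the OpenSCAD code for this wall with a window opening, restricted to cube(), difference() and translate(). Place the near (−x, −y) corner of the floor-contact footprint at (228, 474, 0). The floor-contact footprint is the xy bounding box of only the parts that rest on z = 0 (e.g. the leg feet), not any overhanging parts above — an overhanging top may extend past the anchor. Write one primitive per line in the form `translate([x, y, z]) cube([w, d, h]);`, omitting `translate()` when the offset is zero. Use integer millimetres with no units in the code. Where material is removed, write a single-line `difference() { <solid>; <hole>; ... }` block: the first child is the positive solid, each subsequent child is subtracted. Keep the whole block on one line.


difference() { translate([228, 474, 0]) cube([4278, 212, 2769]); translate([2620, 474, 878]) cube([1140, 212, 1377]); }


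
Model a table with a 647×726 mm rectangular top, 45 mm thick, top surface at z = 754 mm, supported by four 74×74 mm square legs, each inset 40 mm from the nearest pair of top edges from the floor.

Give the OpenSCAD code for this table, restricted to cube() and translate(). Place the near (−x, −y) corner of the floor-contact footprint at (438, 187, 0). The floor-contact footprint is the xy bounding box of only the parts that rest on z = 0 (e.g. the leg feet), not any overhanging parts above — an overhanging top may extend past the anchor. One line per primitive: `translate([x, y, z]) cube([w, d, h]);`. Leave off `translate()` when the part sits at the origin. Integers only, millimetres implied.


translate([398, 147, 709]) cube([647, 726, 45]);
translate([438, 187, 0]) cube([74, 74, 709]);
translate([931, 187, 0]) cube([74, 74, 709]);
translate([438, 759, 0]) cube([74, 74, 709]);
translate([931, 759, 0]) cube([74, 74, 709]);


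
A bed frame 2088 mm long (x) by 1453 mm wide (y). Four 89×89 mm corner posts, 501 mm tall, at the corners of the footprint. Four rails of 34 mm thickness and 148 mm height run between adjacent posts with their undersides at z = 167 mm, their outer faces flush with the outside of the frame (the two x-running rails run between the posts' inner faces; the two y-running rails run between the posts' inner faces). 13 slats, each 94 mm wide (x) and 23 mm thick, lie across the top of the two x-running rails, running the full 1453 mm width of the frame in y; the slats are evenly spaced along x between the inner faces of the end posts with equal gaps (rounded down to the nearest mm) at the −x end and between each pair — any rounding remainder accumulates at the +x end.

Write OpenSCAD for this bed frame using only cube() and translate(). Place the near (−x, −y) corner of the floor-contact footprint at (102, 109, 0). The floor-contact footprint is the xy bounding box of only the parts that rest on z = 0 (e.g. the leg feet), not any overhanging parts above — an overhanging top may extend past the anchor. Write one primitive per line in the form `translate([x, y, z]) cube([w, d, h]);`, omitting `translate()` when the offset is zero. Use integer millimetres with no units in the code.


// slat z = rail_z + rail_h = 167 + 148 = 315
// slat gap = ⌊(1910 − 13·94) / 14⌋ = 49
translate([102, 109, 0]) cube([89, 89, 501]);
translate([102, 1473, 0]) cube([89, 89, 501]);
translate([2101, 109, 0]) cube([89, 89, 501]);
translate([2101, 1473, 0]) cube([89, 89, 501]);
translate([191, 109, 167]) cube([1910, 34, 148]);
translate([191, 1528, 167]) cube([1910, 34, 148]);
translate([102, 198, 167]) cube([34, 1275, 148]);
translate([2156, 198, 167]) cube([34, 1275, 148]);
translate([240, 109, 315]) cube([94, 1453, 23]);
translate([383, 109, 315]) cube([94, 1453, 23]);
translate([526, 109, 315]) cube([94, 1453, 23]);
translate([669, 109, 315]) cube([94, 1453, 23]);
translate([812, 109, 315]) cube([94, 1453, 23]);
translate([955, 109, 315]) cube([94, 1453, 23]);
translate([1098, 109, 315]) cube([94, 1453, 23]);
translate([1241, 109, 315]) cube([94, 1453, 23]);
translate([1384, 109, 315]) cube([94, 1453, 23]);
translate([1527, 109, 315]) cube([94, 1453, 23]);
translate([1670, 109, 315]) cube([94, 1453, 23]);
translate([1813, 109, 315]) cube([94, 1453, 23]);
translate([1956, 109, 315]) cube([94, 1453, 23]);


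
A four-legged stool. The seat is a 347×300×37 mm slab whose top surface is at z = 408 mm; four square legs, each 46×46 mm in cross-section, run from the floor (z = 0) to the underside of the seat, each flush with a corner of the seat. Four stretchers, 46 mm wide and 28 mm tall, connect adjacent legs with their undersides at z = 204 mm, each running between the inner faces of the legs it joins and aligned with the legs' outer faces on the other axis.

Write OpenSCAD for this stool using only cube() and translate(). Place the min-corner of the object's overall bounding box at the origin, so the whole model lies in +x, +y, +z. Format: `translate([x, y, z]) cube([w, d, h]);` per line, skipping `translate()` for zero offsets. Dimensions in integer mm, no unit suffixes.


translate([0, 0, 371]) cube([347, 300, 37]);
cube([46, 46, 371]);
translate([301, 0, 0]) cube([46, 46, 371]);
translate([0, 254, 0]) cube([46, 46, 371]);
translate([301, 254, 0]) cube([46, 46, 371]);
translate([46, 0, 204]) cube([255, 46, 28]);
translate([46, 254, 204]) cube([255, 46, 28]);
translate([0, 46, 204]) cube([46, 208, 28]);
translate([301, 46, 204]) cube([46, 208, 28]);


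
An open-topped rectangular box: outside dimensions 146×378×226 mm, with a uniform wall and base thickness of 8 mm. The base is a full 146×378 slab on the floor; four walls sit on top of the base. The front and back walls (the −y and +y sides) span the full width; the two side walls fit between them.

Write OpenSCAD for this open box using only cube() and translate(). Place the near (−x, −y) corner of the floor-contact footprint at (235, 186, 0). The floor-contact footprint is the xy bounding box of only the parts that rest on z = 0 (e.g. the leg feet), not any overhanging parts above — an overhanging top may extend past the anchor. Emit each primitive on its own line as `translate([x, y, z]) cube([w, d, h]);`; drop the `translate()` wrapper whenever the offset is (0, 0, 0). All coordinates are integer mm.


translate([235, 186, 0]) cube([146, 378, 8]);
translate([235, 186, 8]) cube([146, 8, 218]);
translate([235, 556, 8]) cube([146, 8, 218]);
translate([235, 194, 8]) cube([8, 362, 218]);
translate([373, 194, 8]) cube([8, 362, 218]);


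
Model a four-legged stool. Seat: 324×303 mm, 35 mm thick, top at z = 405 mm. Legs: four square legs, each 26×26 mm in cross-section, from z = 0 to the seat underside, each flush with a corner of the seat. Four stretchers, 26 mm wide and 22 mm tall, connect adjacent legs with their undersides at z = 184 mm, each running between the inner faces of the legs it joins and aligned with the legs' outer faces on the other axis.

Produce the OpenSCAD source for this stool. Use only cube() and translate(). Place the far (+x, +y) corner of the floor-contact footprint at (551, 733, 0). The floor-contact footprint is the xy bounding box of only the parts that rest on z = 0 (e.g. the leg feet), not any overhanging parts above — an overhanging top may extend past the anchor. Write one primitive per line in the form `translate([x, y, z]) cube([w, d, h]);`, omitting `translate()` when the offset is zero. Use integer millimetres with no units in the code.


// leg_h = 405 - 35 = 370
// stretcher span = 324 - 2*26 = 272
translate([227, 430, 370]) cube([324, 303, 35]);
translate([227, 430, 0]) cube([26, 26, 370]);
translate([525, 430, 0]) cube([26, 26, 370]);
translate([227, 707, 0]) cube([26, 26, 370]);
translate([525, 707, 0]) cube([26, 26, 370]);
translate([253, 430, 184]) cube([272, 26, 22]);
translate([253, 707, 184]) cube([272, 26, 22]);
translate([227, 456, 184]) cube([26, 251, 22]);
translate([525, 456, 184]) cube([26, 251, 22]);


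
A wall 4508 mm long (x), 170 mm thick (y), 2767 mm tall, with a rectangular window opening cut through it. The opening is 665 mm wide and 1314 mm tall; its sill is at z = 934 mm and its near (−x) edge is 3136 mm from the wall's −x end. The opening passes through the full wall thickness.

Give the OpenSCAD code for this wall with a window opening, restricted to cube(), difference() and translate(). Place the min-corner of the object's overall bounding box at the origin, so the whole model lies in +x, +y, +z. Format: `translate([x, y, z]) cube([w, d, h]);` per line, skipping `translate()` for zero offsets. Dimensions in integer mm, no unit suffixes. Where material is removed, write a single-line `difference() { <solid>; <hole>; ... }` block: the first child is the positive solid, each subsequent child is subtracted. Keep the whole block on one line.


difference() { cube([4508, 170, 2767]); translate([3136, 0, 934]) cube([665, 170, 1314]); }


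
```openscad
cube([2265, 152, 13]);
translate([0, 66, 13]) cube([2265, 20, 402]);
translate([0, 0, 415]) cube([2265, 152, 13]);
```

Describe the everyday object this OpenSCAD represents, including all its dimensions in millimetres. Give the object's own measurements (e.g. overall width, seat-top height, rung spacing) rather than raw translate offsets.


An I-beam lying along x, 2265 mm long. Overall section height 428 mm. Two flanges 152 mm wide (y) and 13 mm thick, one on the floor and one at the top; a web 20 mm thick runs between them, centred on the flange width.


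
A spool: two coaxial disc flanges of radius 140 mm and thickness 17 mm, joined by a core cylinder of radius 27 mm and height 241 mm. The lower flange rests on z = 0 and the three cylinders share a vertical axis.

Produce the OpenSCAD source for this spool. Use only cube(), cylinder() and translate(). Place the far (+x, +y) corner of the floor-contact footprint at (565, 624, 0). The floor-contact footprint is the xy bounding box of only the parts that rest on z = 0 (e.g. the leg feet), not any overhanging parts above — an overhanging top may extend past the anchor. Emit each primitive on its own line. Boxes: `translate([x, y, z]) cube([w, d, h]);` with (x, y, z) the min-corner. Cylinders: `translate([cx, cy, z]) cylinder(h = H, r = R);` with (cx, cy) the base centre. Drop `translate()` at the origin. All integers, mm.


translate([425, 484, 0]) cylinder(h = 17, r = 140);
translate([425, 484, 17]) cylinder(h = 241, r = 27);
translate([425, 484, 258]) cylinder(h = 17, r = 140);


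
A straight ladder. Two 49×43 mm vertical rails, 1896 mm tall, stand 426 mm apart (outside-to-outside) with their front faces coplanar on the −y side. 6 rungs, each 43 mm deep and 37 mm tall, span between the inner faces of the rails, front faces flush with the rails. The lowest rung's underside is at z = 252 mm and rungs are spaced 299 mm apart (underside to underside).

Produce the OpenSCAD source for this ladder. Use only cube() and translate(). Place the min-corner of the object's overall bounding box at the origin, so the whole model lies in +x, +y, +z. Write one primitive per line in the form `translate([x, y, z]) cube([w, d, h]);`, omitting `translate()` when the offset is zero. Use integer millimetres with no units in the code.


// rung span = 426 - 2*49 = 328
// rung[k] z = 252 + k*299
cube([49, 43, 1896]);
translate([377, 0, 0]) cube([49, 43, 1896]);
translate([49, 0, 252]) cube([328, 43, 37]);
translate([49, 0, 551]) cube([328, 43, 37]);
translate([49, 0, 850]) cube([328, 43, 37]);
translate([49, 0, 1149]) cube([328, 43, 37]);
translate([49, 0, 1448]) cube([328, 43, 37]);
translate([49, 0, 1747]) cube([328, 43, 37]);


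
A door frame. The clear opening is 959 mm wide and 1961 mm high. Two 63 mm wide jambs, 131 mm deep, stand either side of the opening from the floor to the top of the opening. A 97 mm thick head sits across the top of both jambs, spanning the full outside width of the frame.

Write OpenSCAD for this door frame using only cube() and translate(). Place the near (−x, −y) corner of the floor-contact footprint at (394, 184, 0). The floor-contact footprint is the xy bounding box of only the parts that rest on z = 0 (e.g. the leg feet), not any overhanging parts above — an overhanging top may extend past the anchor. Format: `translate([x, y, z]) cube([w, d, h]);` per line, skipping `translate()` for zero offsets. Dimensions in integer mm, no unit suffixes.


translate([394, 184, 0]) cube([63, 131, 1961]);
translate([1416, 184, 0]) cube([63, 131, 1961]);
translate([394, 184, 1961]) cube([1085, 131, 97]);


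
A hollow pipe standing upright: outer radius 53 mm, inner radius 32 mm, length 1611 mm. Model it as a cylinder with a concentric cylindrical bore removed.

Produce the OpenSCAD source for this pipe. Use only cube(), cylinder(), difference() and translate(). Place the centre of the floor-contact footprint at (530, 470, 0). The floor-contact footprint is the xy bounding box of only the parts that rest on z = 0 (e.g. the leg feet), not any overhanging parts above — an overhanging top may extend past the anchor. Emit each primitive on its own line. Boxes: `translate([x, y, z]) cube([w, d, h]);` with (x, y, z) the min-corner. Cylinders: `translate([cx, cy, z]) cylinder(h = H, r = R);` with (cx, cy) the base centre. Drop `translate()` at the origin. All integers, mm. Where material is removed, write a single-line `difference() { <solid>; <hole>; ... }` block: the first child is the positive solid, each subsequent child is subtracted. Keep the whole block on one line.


difference() { translate([530, 470, 0]) cylinder(h = 1611, r = 53); translate([530, 470, 0]) cylinder(h = 1611, r = 32); }


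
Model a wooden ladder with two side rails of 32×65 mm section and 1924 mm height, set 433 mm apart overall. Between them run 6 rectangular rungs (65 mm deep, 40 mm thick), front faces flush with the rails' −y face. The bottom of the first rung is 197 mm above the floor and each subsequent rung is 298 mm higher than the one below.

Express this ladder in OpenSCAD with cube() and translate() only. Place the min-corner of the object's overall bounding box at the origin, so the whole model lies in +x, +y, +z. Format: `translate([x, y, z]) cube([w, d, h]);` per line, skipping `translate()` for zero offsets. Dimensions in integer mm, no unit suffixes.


// rung span = 433 - 2*32 = 369
// rung[k] z = 197 + k*298
cube([32, 65, 1924]);
translate([401, 0, 0]) cube([32, 65, 1924]);
translate([32, 0, 197]) cube([369, 65, 40]);
translate([32, 0, 495]) cube([369, 65, 40]);
translate([32, 0, 793]) cube([369, 65, 40]);
translate([32, 0, 1091]) cube([369, 65, 40]);
translate([32, 0, 1389]) cube([369, 65, 40]);
translate([32, 0, 1687]) cube([369, 65, 40]);


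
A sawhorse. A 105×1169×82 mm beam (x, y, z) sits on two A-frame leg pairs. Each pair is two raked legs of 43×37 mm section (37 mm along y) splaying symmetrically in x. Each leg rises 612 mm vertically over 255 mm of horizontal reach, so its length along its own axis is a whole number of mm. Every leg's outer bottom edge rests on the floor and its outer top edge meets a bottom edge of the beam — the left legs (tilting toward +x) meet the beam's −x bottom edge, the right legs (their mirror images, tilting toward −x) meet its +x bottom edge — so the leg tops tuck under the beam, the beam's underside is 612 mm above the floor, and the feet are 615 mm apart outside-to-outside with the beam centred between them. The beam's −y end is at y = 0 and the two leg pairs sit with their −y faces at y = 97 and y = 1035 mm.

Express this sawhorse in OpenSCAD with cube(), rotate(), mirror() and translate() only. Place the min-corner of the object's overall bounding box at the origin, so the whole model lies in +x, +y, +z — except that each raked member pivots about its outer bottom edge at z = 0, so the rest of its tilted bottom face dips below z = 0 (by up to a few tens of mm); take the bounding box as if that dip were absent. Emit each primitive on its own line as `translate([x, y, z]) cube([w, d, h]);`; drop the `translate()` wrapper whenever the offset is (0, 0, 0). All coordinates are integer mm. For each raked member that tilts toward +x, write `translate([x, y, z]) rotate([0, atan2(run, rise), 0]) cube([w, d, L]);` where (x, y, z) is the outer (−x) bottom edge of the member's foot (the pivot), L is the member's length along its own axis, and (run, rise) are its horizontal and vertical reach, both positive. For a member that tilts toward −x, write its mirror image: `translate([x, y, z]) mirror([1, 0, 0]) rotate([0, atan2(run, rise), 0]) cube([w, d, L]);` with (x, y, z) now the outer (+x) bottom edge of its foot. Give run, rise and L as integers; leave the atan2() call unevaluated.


translate([255, 0, 612]) cube([105, 1169, 82]);
translate([0, 97, 0]) rotate([0, atan2(255, 612), 0]) cube([43, 37, 663]);
translate([615, 97, 0]) mirror([1, 0, 0]) rotate([0, atan2(255, 612), 0]) cube([43, 37, 663]);
translate([0, 1035, 0]) rotate([0, atan2(255, 612), 0]) cube([43, 37, 663]);
translate([615, 1035, 0]) mirror([1, 0, 0]) rotate([0, atan2(255, 612), 0]) cube([43, 37, 663]);


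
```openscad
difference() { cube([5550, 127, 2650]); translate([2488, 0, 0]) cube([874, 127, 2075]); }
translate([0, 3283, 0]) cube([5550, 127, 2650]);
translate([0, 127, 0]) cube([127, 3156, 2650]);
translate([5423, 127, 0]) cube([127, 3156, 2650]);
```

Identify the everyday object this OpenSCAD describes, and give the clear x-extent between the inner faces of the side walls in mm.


A single room. The interior width is 5296 mm.

Four walls enclosing a rectangle with a door in the front wall — a room. Outside width 5550 minus two 127 mm walls gives 5296 mm.


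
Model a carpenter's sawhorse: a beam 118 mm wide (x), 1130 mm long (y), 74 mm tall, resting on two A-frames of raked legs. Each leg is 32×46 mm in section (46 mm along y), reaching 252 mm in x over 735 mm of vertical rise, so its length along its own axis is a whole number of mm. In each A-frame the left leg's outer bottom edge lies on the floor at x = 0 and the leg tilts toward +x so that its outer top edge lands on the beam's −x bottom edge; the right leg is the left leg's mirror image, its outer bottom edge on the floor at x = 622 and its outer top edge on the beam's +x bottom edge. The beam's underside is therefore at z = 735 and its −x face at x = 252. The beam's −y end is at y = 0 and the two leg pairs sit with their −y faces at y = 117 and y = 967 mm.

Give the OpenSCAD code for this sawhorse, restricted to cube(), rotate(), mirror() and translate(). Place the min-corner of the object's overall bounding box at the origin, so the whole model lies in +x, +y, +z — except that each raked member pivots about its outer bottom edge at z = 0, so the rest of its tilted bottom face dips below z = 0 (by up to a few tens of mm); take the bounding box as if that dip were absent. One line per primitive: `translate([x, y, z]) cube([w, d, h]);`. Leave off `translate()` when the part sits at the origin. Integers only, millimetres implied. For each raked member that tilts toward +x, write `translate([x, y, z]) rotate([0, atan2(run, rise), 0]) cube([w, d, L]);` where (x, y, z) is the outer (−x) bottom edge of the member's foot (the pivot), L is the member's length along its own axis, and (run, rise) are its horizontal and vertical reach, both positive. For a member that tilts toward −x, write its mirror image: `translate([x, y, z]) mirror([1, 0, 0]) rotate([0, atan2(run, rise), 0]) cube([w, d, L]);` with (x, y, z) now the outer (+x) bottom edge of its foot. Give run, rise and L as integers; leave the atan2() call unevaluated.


translate([252, 0, 735]) cube([118, 1130, 74]);
translate([0, 117, 0]) rotate([0, atan2(252, 735), 0]) cube([32, 46, 777]);
translate([622, 117, 0]) mirror([1, 0, 0]) rotate([0, atan2(252, 735), 0]) cube([32, 46, 777]);
translate([0, 967, 0]) rotate([0, atan2(252, 735), 0]) cube([32, 46, 777]);
translate([622, 967, 0]) mirror([1, 0, 0]) rotate([0, atan2(252, 735), 0]) cube([32, 46, 777]);


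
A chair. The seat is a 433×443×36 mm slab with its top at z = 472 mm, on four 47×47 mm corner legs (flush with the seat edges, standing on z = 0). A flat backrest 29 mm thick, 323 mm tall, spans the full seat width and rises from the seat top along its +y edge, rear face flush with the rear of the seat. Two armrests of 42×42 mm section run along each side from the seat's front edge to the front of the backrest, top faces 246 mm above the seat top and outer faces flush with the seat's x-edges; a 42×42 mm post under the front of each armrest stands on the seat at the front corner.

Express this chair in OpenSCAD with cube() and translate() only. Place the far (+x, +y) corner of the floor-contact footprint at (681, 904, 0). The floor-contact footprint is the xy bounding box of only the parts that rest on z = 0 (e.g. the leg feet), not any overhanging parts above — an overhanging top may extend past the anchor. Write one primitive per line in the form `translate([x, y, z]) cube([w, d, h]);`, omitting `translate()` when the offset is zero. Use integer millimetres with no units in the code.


translate([248, 461, 436]) cube([433, 443, 36]);
translate([248, 461, 0]) cube([47, 47, 436]);
translate([634, 461, 0]) cube([47, 47, 436]);
translate([248, 857, 0]) cube([47, 47, 436]);
translate([634, 857, 0]) cube([47, 47, 436]);
translate([248, 875, 472]) cube([433, 29, 323]);
translate([248, 461, 676]) cube([42, 414, 42]);
translate([639, 461, 676]) cube([42, 414, 42]);
translate([248, 461, 472]) cube([42, 42, 204]);
translate([639, 461, 472]) cube([42, 42, 204]);


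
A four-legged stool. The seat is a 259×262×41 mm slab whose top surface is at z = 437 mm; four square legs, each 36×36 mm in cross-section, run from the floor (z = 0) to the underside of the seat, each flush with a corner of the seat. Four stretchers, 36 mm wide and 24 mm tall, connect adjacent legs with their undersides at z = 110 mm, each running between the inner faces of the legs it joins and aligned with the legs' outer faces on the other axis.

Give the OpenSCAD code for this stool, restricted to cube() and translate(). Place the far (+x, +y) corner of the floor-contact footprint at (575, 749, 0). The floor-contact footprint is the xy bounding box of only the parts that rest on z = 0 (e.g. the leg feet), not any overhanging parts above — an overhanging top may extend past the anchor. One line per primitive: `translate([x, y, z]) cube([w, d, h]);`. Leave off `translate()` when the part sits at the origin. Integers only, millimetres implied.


translate([316, 487, 396]) cube([259, 262, 41]);
translate([316, 487, 0]) cube([36, 36, 396]);
translate([539, 487, 0]) cube([36, 36, 396]);
translate([316, 713, 0]) cube([36, 36, 396]);
translate([539, 713, 0]) cube([36, 36, 396]);
translate([352, 487, 110]) cube([187, 36, 24]);
translate([352, 713, 110]) cube([187, 36, 24]);
translate([316, 523, 110]) cube([36, 190, 24]);
translate([539, 523, 110]) cube([36, 190, 24]);
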